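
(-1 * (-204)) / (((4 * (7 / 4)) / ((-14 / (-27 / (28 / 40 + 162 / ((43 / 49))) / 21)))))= 37928156 / 645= 58803.34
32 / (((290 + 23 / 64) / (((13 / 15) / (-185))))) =-26624 / 51567825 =-0.00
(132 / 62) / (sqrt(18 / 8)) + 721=22395 / 31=722.42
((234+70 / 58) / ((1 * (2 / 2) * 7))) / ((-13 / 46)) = -313766 / 2639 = -118.90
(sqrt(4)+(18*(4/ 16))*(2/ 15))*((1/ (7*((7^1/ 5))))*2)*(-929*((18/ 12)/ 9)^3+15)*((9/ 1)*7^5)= 858729.08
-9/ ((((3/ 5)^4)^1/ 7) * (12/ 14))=-30625/ 54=-567.13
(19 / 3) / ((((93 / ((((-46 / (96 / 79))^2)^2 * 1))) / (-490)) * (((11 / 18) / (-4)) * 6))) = 50738706867698255 / 678813696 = 74746144.88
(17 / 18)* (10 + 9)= 323 / 18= 17.94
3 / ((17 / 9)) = 27 / 17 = 1.59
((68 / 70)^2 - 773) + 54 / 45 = -944299 / 1225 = -770.86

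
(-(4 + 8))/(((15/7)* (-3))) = 28/15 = 1.87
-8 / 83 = -0.10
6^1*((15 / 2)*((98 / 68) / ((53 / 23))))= 50715 / 1802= 28.14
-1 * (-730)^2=-532900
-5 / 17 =-0.29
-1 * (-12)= 12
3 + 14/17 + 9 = 218/17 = 12.82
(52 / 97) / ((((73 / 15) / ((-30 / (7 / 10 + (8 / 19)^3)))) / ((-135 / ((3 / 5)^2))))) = 200625750000 / 125411591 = 1599.74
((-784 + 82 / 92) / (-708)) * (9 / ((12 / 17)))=612391 / 43424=14.10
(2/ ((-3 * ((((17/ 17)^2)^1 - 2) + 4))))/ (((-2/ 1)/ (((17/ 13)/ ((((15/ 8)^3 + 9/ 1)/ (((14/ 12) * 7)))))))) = 213248/ 2802033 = 0.08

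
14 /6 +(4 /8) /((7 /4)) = 55 /21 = 2.62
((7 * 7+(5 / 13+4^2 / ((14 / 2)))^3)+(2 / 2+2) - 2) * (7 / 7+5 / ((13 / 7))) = 2497317936 / 9796423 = 254.92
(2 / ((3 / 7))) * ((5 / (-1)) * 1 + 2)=-14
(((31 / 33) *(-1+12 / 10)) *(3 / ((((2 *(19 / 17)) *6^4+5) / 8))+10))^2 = 234269901350884 / 66258704603025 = 3.54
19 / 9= 2.11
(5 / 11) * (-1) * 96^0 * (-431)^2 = -928805 / 11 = -84436.82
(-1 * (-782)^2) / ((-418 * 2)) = 152881 / 209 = 731.49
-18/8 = -9/4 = -2.25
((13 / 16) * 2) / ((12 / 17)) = 221 / 96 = 2.30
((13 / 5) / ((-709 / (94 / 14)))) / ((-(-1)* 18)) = -611 / 446670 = -0.00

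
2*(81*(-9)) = -1458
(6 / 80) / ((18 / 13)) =13 / 240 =0.05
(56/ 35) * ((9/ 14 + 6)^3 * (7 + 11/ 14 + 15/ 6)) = 57913704/ 12005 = 4824.13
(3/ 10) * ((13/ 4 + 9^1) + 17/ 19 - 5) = 2.44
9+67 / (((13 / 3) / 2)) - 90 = -651 / 13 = -50.08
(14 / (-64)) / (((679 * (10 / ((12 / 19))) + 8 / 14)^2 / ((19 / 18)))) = -6517 / 3262488487696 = -0.00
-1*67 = -67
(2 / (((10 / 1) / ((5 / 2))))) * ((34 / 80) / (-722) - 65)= -1877217 / 57760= -32.50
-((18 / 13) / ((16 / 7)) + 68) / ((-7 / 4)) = 7135 / 182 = 39.20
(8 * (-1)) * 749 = -5992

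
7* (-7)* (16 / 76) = -196 / 19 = -10.32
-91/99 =-0.92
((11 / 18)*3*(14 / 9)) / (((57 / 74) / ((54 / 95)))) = 2.10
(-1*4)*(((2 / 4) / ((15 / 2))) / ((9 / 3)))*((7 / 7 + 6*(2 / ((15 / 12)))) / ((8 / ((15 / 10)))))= -53 / 300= -0.18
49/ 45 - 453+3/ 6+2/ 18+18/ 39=-58609/ 130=-450.84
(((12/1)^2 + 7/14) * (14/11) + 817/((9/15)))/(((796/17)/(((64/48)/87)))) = 867068/1713987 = 0.51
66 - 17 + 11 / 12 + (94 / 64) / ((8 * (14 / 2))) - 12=203981 / 5376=37.94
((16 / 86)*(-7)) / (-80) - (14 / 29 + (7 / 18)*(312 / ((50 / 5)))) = -471359 / 37410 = -12.60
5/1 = 5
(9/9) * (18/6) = 3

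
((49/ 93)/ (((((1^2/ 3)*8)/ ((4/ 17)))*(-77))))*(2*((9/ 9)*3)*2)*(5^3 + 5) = -5460/ 5797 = -0.94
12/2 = 6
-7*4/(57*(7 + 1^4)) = -7/114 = -0.06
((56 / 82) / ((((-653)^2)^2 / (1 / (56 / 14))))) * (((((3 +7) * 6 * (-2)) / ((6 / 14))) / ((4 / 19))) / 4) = -4655 / 14909620093042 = -0.00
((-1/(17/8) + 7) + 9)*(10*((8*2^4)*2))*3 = 2027520/17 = 119265.88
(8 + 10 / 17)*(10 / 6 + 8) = 4234 / 51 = 83.02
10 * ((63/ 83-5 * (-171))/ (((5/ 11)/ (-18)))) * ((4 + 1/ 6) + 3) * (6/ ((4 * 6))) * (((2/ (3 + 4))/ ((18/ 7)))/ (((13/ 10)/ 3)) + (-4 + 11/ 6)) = 1251460089/ 1079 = 1159833.26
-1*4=-4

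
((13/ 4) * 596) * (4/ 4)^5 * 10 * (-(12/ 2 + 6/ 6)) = -135590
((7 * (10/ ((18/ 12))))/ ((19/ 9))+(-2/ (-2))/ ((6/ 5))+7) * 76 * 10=68260/ 3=22753.33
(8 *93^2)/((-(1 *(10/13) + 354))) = -224874/1153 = -195.03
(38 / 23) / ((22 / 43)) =817 / 253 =3.23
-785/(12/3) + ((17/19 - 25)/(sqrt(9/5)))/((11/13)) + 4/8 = -783/4 - 5954 * sqrt(5)/627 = -216.98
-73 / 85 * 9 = -657 / 85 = -7.73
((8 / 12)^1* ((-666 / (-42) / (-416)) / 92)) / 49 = -0.00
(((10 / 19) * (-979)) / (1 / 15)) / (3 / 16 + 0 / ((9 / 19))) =-783200 / 19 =-41221.05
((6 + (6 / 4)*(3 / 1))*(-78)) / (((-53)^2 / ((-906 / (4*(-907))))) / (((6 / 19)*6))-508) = -6678126 / 44265265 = -0.15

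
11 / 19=0.58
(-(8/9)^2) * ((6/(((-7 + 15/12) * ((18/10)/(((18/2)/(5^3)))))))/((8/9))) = 64/1725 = 0.04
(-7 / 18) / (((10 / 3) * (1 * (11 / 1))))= -7 / 660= -0.01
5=5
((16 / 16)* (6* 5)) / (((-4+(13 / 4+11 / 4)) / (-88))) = -1320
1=1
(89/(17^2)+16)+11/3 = 17318/867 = 19.97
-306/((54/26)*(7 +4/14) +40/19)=-529074/29803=-17.75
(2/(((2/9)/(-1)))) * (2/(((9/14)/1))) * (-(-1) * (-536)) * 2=30016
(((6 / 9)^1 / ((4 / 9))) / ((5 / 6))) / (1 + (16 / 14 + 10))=63 / 425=0.15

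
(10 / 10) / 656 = 1 / 656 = 0.00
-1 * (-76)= 76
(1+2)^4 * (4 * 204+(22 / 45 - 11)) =326223 / 5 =65244.60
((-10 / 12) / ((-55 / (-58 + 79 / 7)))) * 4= -218 / 77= -2.83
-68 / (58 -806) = 1 / 11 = 0.09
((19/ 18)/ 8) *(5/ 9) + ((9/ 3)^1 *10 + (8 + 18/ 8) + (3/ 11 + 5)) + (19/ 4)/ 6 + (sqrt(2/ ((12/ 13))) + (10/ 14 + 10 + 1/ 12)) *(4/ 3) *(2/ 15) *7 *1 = 28 *sqrt(78)/ 135 + 4264307/ 71280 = 61.66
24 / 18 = 4 / 3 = 1.33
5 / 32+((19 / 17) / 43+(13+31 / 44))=3573237 / 257312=13.89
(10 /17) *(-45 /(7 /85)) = -2250 /7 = -321.43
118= 118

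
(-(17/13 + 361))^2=22184100/169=131266.86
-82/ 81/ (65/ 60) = -328/ 351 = -0.93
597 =597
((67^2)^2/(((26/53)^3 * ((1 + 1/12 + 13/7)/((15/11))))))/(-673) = -945012108951855/8034609154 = -117617.68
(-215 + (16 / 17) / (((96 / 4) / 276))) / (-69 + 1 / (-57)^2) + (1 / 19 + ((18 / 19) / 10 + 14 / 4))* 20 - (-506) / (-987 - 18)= 1097447983493 / 14554438140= 75.40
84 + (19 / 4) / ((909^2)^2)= 229400737762915 / 2730961163844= 84.00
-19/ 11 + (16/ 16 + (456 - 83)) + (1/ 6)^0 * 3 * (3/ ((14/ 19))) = 59211/ 154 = 384.49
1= 1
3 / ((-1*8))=-3 / 8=-0.38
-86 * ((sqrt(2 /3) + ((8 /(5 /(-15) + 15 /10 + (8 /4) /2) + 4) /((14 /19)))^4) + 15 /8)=-280234380849845 /274299844 -86 * sqrt(6) /3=-1021705.44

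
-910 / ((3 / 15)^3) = -113750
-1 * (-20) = 20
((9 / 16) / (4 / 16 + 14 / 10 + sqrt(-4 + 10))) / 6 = -165 / 3496 + 25 * sqrt(6) / 874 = 0.02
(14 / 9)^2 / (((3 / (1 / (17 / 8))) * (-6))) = -784 / 12393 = -0.06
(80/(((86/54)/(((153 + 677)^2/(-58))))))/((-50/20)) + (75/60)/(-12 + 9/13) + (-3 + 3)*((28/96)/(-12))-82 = 174931415993/733236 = 238574.51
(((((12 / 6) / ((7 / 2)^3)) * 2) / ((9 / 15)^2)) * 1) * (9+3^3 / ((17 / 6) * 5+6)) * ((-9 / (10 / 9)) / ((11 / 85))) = -76561200 / 456533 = -167.70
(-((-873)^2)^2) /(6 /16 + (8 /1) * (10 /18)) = -41820524110152 /347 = -120520242392.37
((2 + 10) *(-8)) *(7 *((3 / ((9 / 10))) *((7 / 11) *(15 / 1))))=-235200 / 11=-21381.82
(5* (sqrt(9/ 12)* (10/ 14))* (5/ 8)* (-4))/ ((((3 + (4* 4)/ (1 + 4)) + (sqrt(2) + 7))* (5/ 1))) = -0.11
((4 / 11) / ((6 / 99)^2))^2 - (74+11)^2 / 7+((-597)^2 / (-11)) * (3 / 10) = -732569 / 770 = -951.39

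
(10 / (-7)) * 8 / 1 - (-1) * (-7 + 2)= -115 / 7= -16.43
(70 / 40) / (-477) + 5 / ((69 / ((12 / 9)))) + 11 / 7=511277 / 307188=1.66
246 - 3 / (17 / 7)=4161 / 17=244.76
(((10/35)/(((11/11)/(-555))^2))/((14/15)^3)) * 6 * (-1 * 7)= -3118753125/686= -4546287.35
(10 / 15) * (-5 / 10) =-1 / 3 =-0.33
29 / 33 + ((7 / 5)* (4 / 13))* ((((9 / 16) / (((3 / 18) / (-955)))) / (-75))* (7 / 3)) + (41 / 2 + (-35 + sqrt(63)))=3* sqrt(7) + 317183 / 10725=37.51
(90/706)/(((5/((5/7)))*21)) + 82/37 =1418909/639989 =2.22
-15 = -15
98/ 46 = 49/ 23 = 2.13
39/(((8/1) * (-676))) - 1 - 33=-14147/416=-34.01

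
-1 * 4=-4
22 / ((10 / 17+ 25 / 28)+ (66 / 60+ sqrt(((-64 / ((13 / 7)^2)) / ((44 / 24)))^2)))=97337240 / 56201917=1.73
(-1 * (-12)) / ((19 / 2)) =24 / 19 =1.26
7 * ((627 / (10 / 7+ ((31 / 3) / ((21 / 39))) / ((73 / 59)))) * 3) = 20185011 / 25967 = 777.33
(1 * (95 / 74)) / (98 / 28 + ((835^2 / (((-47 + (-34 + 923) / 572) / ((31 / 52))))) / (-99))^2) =207992779695 / 1383372243289229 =0.00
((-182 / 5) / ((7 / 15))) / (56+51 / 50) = -3900 / 2851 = -1.37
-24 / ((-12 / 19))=38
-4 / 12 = -1 / 3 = -0.33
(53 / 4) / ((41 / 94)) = 2491 / 82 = 30.38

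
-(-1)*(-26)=-26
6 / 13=0.46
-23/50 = -0.46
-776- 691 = -1467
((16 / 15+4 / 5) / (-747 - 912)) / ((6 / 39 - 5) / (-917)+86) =-6812 / 520690185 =-0.00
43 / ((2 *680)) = 43 / 1360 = 0.03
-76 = -76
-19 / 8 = -2.38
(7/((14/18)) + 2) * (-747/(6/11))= -30129/2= -15064.50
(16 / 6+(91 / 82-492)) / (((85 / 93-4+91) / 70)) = -18615965 / 47888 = -388.74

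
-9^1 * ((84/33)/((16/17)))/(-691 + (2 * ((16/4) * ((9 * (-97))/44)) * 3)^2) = -11781/109412132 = -0.00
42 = 42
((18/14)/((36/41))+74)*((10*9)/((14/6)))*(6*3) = 2567295/49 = 52393.78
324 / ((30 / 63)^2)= 35721 / 25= 1428.84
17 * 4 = 68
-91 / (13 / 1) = -7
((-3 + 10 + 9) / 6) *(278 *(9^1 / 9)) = 2224 / 3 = 741.33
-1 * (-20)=20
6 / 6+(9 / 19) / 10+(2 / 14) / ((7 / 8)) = 11271 / 9310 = 1.21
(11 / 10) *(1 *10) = 11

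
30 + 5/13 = 395/13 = 30.38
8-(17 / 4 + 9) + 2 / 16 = -41 / 8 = -5.12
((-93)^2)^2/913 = 81933.41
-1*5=-5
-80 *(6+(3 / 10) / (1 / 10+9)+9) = -109440 / 91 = -1202.64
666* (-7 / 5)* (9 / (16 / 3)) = -1573.42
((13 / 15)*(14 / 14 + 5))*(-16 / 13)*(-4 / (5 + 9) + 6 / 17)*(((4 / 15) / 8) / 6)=-64 / 26775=-0.00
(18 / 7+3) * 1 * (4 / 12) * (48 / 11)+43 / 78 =51983 / 6006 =8.66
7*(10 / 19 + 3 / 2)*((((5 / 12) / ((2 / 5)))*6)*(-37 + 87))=336875 / 76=4432.57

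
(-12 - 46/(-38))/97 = -205/1843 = -0.11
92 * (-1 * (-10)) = 920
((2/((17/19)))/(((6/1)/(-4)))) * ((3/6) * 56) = -41.73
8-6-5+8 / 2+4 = 5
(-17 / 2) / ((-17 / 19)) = 19 / 2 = 9.50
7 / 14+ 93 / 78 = 22 / 13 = 1.69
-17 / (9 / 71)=-1207 / 9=-134.11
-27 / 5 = -5.40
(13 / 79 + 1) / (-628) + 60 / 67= 742639 / 831001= 0.89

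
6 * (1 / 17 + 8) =822 / 17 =48.35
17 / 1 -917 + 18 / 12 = -1797 / 2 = -898.50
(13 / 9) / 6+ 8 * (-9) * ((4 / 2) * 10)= -77747 / 54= -1439.76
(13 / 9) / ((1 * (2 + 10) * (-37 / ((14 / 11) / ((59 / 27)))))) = -91 / 48026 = -0.00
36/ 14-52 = -346/ 7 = -49.43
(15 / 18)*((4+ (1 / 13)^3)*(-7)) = -307615 / 13182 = -23.34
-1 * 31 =-31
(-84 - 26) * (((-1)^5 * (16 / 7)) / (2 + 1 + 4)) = 1760 / 49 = 35.92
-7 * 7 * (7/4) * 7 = -2401/4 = -600.25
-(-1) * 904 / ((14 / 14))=904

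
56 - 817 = -761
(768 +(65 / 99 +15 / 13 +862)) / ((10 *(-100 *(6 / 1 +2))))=-105007 / 514800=-0.20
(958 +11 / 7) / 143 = 6717 / 1001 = 6.71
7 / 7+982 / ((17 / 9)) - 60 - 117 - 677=-5663 / 17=-333.12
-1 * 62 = -62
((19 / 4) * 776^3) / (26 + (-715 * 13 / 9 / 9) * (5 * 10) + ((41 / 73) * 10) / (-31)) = -203431569885504 / 523498291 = -388600.26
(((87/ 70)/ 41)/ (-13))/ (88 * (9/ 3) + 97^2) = -87/ 360899630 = -0.00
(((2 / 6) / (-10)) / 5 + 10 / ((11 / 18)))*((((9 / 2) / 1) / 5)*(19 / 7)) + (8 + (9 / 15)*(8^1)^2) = 3324773 / 38500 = 86.36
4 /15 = 0.27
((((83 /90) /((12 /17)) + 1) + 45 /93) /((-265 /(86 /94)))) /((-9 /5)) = 0.01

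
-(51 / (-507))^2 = -289 / 28561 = -0.01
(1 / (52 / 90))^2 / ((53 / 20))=10125 / 8957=1.13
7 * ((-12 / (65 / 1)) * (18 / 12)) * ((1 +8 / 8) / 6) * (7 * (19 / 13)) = -5586 / 845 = -6.61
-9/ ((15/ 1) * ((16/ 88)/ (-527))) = 17391/ 10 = 1739.10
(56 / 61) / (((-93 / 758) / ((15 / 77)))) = -30320 / 20801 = -1.46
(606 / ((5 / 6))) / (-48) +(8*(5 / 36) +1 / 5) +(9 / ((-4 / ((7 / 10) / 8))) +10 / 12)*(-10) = -29093 / 1440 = -20.20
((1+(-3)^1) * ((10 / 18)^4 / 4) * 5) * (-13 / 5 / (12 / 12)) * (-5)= -40625 / 13122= -3.10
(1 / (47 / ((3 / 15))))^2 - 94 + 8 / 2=-4970249 / 55225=-90.00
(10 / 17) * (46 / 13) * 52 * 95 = 174800 / 17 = 10282.35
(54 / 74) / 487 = 27 / 18019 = 0.00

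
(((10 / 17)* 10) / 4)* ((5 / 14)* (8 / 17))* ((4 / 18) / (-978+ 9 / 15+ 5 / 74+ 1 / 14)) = -185000 / 3291703353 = -0.00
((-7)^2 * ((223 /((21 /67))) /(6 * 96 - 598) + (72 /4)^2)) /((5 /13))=12261977 /330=37157.51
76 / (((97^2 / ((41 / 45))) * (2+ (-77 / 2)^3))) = -24928 / 193291580385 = -0.00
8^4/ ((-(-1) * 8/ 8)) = 4096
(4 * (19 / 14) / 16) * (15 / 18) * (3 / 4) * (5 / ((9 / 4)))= 0.47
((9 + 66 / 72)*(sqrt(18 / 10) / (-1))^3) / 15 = -357*sqrt(5) / 500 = -1.60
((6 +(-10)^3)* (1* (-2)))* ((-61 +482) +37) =910504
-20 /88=-5 /22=-0.23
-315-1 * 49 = -364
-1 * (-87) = 87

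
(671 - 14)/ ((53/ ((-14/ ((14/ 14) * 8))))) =-4599/ 212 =-21.69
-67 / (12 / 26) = -871 / 6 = -145.17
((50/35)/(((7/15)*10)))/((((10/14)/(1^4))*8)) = 3/56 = 0.05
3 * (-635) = -1905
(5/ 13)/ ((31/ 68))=340/ 403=0.84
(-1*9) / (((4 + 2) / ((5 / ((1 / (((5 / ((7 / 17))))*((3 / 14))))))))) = -3825 / 196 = -19.52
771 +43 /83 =64036 /83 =771.52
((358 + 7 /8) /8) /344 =2871 /22016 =0.13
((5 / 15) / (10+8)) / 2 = 1 / 108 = 0.01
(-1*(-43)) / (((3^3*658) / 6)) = 43 / 2961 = 0.01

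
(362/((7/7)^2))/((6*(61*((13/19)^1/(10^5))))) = 343900000/2379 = 144556.54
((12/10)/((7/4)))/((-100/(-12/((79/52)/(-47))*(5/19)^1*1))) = -175968/262675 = -0.67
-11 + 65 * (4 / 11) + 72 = 931 / 11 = 84.64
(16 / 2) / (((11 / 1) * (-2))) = -4 / 11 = -0.36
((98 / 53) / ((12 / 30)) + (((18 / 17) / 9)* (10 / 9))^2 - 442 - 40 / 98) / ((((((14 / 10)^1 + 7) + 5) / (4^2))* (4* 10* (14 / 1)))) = -26613332161 / 28511998137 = -0.93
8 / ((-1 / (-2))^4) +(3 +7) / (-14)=891 / 7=127.29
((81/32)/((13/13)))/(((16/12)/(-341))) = -647.37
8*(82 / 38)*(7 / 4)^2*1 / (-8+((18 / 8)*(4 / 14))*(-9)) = -14063 / 3667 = -3.84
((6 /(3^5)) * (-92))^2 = 33856 /6561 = 5.16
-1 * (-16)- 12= 4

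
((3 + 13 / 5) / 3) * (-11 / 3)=-308 / 45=-6.84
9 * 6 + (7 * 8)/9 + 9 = 623/9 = 69.22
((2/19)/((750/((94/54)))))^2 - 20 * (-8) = 5921302502209/37008140625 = 160.00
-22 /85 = -0.26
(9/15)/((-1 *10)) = -0.06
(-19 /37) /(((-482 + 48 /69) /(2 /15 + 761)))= 4989229 /6143850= 0.81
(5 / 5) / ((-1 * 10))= -1 / 10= -0.10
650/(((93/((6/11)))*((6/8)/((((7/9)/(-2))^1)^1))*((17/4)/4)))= -291200/156519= -1.86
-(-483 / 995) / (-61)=-483 / 60695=-0.01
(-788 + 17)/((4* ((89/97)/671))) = -50182077/356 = -140960.89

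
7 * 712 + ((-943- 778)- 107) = 3156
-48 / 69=-16 / 23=-0.70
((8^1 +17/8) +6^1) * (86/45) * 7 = 12943/60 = 215.72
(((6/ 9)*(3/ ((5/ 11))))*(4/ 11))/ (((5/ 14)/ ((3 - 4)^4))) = 112/ 25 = 4.48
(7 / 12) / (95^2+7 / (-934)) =3269 / 50576058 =0.00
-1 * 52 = -52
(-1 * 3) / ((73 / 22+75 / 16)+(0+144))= -528 / 26753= -0.02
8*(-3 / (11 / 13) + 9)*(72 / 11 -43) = -192480 / 121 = -1590.74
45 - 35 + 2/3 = 32/3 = 10.67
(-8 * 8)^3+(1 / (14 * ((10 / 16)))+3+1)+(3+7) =-9174546 / 35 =-262129.89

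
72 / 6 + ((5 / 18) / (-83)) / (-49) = 878477 / 73206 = 12.00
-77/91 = -11/13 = -0.85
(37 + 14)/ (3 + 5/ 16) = 816/ 53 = 15.40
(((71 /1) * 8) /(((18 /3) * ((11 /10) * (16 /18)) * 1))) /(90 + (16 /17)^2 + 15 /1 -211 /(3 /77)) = -184671 /10127876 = -0.02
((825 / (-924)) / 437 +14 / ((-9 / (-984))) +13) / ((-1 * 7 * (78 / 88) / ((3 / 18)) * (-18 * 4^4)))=623313251 / 69267115008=0.01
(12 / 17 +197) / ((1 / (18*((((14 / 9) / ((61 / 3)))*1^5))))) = 282324 / 1037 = 272.25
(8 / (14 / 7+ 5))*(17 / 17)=8 / 7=1.14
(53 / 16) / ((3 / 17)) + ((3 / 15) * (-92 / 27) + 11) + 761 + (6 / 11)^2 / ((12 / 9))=206556073 / 261360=790.31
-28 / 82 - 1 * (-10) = 396 / 41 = 9.66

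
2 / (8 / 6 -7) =-6 / 17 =-0.35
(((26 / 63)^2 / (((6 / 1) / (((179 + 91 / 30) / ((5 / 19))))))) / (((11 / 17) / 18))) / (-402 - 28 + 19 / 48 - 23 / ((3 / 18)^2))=-0.43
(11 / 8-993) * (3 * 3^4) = -1927719 / 8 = -240964.88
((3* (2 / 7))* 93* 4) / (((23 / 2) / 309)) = 1379376 / 161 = 8567.55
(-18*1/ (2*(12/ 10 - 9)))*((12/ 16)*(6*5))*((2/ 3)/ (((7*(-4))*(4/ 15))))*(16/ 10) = -675/ 182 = -3.71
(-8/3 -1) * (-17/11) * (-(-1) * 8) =45.33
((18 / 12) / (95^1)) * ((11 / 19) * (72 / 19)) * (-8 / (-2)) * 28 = 133056 / 34295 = 3.88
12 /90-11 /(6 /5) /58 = -43 /1740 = -0.02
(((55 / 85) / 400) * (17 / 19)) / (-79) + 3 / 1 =1801189 / 600400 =3.00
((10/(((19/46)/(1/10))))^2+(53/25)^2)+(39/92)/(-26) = 429248141/41515000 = 10.34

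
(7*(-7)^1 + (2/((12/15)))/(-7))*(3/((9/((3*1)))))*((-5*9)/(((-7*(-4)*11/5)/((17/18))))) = 293675/8624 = 34.05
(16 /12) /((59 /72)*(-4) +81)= 24 /1399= 0.02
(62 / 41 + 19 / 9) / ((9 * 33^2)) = 0.00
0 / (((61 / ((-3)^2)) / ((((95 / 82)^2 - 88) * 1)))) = 0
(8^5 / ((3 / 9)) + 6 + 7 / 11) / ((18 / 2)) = 1081417 / 99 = 10923.40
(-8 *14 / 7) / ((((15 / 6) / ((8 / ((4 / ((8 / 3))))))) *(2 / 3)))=-51.20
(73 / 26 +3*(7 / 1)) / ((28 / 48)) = 3714 / 91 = 40.81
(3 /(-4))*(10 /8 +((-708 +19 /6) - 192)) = 10747 /16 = 671.69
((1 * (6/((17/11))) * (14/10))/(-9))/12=-77/1530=-0.05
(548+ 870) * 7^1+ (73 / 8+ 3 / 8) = 19871 / 2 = 9935.50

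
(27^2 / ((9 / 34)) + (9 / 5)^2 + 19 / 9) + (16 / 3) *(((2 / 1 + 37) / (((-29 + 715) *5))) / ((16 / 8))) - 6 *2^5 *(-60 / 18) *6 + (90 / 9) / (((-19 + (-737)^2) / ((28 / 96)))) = 6599.38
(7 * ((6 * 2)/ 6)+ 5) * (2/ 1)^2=76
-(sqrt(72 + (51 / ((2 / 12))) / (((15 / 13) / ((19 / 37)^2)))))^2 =-971526 / 6845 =-141.93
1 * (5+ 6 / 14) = 38 / 7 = 5.43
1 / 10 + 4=41 / 10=4.10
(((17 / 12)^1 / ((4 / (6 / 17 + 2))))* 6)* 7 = 35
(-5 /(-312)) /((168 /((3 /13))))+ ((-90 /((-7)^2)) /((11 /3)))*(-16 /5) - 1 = 10545985 /17489472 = 0.60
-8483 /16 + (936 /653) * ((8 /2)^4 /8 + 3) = -5015239 /10448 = -480.02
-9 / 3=-3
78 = 78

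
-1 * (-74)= 74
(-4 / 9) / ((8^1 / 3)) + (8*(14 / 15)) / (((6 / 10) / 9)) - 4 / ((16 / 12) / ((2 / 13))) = 8687 / 78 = 111.37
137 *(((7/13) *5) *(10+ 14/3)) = 210980/39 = 5409.74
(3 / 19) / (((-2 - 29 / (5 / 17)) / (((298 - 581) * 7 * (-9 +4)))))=-148575 / 9557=-15.55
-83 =-83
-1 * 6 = -6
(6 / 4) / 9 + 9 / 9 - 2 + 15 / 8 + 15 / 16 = 1.98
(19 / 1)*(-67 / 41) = -1273 / 41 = -31.05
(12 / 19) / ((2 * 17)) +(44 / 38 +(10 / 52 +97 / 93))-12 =-394133 / 41106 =-9.59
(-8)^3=-512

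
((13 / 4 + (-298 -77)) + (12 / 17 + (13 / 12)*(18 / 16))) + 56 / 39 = -7815751 / 21216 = -368.39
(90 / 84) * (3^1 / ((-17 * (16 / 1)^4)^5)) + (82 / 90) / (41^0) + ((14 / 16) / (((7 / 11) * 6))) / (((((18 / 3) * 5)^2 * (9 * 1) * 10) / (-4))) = 665050356886745125330044365512058021 / 729942385117606769981112144887808000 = 0.91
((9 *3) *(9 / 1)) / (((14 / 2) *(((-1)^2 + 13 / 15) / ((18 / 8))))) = 32805 / 784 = 41.84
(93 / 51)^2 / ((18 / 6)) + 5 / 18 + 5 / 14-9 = -132122 / 18207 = -7.26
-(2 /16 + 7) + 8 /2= -25 /8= -3.12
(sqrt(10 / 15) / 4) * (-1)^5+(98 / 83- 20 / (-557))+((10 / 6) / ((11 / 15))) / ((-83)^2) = 1.01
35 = 35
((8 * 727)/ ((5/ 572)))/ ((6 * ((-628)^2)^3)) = 103961/ 57508115832764160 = 0.00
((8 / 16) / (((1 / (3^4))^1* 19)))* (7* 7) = 104.45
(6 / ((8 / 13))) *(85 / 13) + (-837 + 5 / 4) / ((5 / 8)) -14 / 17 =-433253 / 340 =-1274.27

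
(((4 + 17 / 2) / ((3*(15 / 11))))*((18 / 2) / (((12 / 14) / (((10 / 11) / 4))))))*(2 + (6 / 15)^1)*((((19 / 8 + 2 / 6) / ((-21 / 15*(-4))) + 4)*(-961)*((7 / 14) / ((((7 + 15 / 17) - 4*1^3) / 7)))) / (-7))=246116905 / 25344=9711.05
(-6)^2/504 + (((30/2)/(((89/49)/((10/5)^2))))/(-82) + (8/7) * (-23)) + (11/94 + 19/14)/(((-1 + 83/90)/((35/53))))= -4979958133/127255226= -39.13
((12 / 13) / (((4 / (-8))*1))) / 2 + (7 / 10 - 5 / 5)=-159 / 130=-1.22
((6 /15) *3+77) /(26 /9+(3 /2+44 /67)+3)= 9.72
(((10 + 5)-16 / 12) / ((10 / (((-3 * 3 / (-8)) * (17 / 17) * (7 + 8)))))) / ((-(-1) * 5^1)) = 369 / 80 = 4.61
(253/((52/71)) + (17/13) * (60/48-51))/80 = 729/208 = 3.50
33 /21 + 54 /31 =719 /217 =3.31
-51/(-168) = 17/56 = 0.30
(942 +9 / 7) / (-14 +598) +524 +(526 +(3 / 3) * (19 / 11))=47366705 / 44968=1053.34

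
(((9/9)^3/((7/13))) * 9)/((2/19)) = 2223/14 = 158.79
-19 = -19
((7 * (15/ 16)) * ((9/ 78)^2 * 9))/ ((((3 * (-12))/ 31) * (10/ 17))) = -99603/ 86528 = -1.15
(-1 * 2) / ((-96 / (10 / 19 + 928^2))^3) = 547594994241588081277 / 379275264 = 1443793060655.78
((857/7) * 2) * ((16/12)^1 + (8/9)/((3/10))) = 198824/189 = 1051.98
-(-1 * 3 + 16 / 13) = 23 / 13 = 1.77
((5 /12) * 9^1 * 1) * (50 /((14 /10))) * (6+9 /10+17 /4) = 83625 /56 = 1493.30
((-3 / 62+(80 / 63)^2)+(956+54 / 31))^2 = 55726265446476769 / 60554382084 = 920268.09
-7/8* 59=-413/8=-51.62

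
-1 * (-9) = 9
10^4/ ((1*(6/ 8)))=40000/ 3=13333.33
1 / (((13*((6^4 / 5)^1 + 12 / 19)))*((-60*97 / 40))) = -95 / 46689786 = -0.00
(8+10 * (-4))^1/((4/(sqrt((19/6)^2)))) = -76/3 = -25.33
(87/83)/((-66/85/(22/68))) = -145/332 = -0.44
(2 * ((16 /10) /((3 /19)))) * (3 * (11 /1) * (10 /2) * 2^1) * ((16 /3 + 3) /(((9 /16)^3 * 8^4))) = 76.45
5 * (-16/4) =-20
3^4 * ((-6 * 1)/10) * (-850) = 41310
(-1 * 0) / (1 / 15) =0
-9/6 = -3/2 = -1.50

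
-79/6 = -13.17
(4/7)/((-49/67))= -268/343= -0.78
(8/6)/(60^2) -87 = -234899/2700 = -87.00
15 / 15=1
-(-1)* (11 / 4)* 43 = 473 / 4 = 118.25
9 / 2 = 4.50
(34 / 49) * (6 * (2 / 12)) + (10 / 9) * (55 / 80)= 5143 / 3528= 1.46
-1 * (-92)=92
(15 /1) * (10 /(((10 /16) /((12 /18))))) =160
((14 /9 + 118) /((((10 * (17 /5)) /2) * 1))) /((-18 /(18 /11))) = -1076 /1683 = -0.64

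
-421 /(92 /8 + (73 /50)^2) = -1052500 /34079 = -30.88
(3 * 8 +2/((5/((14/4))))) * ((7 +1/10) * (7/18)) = 63119/900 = 70.13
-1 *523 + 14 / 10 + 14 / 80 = -521.42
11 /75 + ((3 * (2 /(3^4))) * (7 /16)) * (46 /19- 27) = -66677 /102600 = -0.65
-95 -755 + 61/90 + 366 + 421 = -5609/90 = -62.32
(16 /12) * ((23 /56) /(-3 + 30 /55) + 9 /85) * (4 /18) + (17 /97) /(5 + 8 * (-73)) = -150297682 /8120327355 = -0.02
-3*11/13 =-33/13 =-2.54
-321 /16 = -20.06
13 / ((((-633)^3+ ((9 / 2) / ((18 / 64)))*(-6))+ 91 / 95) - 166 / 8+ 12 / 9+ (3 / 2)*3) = -14820 / 289145321533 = -0.00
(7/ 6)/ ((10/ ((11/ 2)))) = 77/ 120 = 0.64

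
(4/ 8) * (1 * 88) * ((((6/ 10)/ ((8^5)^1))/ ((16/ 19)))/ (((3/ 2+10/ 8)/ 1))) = 57/ 163840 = 0.00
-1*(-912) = 912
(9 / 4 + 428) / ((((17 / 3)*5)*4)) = 5163 / 1360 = 3.80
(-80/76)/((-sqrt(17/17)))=20/19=1.05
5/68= 0.07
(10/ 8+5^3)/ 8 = 505/ 32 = 15.78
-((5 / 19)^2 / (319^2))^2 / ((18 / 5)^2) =-15625 / 437242275954308484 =-0.00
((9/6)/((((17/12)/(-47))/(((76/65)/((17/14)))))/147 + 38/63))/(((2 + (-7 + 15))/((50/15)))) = 14702352/17729909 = 0.83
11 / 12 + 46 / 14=353 / 84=4.20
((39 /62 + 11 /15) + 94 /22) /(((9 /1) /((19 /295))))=1095293 /27160650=0.04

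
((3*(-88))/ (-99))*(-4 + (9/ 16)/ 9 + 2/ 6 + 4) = 19/ 18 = 1.06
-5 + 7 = 2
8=8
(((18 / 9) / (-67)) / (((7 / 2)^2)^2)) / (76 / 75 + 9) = -2400 / 120811117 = -0.00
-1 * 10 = -10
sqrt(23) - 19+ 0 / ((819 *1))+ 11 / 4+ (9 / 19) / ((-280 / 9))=-11.47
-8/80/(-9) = 0.01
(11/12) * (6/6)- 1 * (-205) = 2471/12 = 205.92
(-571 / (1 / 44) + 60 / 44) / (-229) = 276349 / 2519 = 109.71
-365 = -365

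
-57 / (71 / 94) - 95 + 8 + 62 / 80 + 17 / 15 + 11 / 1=-1274221 / 8520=-149.56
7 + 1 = 8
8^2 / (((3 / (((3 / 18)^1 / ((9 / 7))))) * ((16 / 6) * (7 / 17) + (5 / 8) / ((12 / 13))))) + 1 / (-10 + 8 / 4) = 896629 / 625752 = 1.43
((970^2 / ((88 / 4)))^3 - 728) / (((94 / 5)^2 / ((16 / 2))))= 1770666014129.68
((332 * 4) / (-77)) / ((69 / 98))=-24.50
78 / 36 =13 / 6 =2.17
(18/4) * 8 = 36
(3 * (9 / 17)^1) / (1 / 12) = 324 / 17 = 19.06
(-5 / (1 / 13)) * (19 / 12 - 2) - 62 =-419 / 12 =-34.92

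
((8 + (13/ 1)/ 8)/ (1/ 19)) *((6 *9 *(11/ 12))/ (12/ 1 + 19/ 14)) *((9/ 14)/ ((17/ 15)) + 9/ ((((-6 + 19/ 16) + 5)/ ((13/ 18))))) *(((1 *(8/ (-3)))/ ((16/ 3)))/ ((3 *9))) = -36804691/ 83232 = -442.19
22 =22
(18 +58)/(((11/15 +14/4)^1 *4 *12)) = 95/254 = 0.37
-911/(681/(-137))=124807/681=183.27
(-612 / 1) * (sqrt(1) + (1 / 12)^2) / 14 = -2465 / 56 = -44.02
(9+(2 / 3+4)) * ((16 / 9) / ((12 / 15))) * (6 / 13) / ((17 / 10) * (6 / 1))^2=41000 / 304317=0.13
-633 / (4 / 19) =-12027 / 4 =-3006.75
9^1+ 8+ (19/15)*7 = 25.87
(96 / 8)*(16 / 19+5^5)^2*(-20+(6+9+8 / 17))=-3259216774044 / 6137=-531076547.83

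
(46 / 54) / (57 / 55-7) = -1265 / 8856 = -0.14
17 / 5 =3.40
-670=-670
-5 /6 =-0.83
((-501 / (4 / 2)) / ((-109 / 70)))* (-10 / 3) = -58450 / 109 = -536.24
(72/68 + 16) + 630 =647.06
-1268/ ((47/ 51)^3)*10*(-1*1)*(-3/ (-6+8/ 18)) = 4541439636/ 519115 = 8748.43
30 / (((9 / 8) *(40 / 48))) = 32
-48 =-48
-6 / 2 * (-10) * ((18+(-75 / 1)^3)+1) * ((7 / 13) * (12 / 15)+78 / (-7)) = 12336756864 / 91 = 135568756.75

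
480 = 480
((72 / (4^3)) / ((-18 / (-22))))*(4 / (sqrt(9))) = 11 / 6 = 1.83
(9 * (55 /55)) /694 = 0.01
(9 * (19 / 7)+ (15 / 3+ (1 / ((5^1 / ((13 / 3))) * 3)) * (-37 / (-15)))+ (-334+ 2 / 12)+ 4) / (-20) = 14.98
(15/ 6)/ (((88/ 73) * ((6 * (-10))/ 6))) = -73/ 352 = -0.21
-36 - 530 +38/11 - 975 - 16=-17089/11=-1553.55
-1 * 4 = -4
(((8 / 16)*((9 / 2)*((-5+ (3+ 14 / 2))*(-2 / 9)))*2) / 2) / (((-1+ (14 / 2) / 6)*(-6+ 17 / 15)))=225 / 73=3.08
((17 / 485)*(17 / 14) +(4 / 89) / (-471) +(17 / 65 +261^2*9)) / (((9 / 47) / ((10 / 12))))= 106621708600039729 / 39962053404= 2668073.82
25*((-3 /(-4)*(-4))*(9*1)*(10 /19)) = -6750 /19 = -355.26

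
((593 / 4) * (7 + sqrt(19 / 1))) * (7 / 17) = 4151 * sqrt(19) / 68 + 29057 / 68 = 693.39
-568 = -568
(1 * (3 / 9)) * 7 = 7 / 3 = 2.33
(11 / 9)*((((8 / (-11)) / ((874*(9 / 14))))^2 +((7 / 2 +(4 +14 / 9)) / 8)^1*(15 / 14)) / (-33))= -508475716709 / 11319963998112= -0.04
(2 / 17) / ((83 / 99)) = 198 / 1411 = 0.14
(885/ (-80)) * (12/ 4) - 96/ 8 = -723/ 16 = -45.19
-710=-710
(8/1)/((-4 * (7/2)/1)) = -4/7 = -0.57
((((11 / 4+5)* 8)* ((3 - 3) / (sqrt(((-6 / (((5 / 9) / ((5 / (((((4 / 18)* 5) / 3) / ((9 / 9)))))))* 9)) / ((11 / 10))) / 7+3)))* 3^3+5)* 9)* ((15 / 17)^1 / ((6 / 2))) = 225 / 17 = 13.24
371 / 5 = 74.20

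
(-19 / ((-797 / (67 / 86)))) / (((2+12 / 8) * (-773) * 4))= -1273 / 741761524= -0.00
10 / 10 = 1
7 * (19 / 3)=133 / 3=44.33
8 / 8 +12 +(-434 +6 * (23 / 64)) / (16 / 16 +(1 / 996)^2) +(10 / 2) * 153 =52829741 / 152618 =346.16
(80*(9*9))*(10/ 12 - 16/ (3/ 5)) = -167400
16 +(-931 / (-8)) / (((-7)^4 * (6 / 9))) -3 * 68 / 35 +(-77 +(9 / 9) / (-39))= -10209557 / 152880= -66.78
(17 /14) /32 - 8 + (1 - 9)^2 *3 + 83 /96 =184.90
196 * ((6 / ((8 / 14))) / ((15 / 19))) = 13034 / 5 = 2606.80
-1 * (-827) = 827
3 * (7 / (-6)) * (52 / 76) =-91 / 38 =-2.39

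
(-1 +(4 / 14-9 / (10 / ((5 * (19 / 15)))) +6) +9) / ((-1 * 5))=-601 / 350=-1.72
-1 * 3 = -3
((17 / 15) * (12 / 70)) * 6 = 204 / 175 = 1.17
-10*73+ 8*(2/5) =-3634/5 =-726.80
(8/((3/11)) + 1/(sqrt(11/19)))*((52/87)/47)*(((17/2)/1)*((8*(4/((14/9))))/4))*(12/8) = 7956*sqrt(209)/104951 + 233376/9541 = 25.56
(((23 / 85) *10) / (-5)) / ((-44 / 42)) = 483 / 935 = 0.52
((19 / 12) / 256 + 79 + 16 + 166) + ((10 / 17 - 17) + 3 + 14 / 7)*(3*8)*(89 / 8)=-145492669 / 52224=-2785.93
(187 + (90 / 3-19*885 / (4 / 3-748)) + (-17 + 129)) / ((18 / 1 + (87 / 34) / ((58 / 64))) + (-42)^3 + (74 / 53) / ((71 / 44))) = -10074217051 / 2122667005312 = -0.00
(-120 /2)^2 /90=40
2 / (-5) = -2 / 5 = -0.40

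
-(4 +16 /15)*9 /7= -6.51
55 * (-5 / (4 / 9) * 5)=-12375 / 4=-3093.75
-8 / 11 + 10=102 / 11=9.27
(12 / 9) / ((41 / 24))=32 / 41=0.78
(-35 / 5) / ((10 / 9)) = -63 / 10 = -6.30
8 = 8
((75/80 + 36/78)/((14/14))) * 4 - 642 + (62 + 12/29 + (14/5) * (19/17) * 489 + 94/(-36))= 1100185693/1153620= 953.68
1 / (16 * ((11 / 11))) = 1 / 16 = 0.06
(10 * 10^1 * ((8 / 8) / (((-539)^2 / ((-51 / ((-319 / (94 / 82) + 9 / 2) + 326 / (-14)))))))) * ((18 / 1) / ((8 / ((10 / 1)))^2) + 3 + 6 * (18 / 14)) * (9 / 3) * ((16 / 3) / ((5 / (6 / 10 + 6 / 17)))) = 397450800 / 56787268307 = 0.01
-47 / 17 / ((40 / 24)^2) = -423 / 425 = -1.00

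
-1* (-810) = 810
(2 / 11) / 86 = 1 / 473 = 0.00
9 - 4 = 5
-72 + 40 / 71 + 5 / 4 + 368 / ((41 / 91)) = 746.59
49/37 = 1.32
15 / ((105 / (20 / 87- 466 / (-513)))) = 16934 / 104139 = 0.16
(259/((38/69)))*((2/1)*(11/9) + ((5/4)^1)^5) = 301739921/116736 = 2584.81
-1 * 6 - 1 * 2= -8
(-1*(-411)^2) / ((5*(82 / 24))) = -2027052 / 205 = -9888.06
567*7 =3969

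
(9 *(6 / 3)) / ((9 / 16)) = 32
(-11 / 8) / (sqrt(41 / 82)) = -11*sqrt(2) / 8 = -1.94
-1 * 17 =-17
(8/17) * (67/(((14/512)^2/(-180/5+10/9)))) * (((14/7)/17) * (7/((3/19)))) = -419138895872/54621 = -7673585.18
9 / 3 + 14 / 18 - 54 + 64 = 13.78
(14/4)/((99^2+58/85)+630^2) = 595/69139286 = 0.00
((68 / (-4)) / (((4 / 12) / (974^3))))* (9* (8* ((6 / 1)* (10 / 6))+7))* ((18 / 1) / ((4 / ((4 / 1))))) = -664173148708656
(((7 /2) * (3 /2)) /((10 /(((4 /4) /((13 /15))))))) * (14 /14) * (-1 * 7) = -4.24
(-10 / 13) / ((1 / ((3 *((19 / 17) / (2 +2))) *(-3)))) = 1.93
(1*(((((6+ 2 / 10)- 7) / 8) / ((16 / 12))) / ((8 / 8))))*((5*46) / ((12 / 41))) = -943 / 16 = -58.94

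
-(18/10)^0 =-1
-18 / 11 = -1.64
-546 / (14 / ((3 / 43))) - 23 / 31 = -4616 / 1333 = -3.46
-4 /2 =-2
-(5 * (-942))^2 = -22184100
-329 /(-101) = 329 /101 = 3.26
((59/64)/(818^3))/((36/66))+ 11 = 2311978657417/210179877888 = 11.00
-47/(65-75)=47/10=4.70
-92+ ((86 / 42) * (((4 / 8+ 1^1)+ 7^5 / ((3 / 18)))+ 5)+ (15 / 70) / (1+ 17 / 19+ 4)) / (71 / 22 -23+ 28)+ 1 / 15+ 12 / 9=25008.77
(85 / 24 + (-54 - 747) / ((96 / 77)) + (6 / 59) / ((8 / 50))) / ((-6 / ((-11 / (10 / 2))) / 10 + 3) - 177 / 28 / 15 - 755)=1391883955 / 1640165544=0.85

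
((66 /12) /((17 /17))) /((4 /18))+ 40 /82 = 4139 /164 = 25.24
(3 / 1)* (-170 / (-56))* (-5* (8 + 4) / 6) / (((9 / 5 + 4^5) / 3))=-19125 / 71806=-0.27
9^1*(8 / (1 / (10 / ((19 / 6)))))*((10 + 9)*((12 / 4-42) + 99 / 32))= -155115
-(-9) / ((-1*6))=-3 / 2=-1.50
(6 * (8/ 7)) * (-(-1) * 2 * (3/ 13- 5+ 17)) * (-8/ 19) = -122112/ 1729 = -70.63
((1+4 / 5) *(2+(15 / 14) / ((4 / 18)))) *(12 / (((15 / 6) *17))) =10314 / 2975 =3.47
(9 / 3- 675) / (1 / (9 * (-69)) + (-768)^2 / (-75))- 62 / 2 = -3774468583 / 122093593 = -30.91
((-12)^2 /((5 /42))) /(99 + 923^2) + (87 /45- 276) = -875667241 /3195105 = -274.07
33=33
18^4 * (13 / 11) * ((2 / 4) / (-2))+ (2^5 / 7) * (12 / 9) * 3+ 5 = -2386411 / 77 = -30992.35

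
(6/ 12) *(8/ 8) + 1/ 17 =19/ 34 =0.56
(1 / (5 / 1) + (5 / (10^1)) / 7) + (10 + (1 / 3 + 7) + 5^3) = 29947 / 210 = 142.60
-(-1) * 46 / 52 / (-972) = -23 / 25272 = -0.00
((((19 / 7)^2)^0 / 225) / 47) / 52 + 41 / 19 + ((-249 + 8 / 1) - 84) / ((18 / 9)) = -1675270331 / 10448100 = -160.34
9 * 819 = 7371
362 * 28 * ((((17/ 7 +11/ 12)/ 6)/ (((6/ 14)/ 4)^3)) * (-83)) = -92669555776/ 243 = -381356196.61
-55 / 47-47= -2264 / 47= -48.17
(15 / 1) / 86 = 0.17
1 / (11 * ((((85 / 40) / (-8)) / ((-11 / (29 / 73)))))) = 4672 / 493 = 9.48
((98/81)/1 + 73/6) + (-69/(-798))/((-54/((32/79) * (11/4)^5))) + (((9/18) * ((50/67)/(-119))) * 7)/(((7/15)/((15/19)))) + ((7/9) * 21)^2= 34743936335579/124078760064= 280.02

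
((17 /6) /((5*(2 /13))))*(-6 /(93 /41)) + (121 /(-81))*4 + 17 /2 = -90626 /12555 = -7.22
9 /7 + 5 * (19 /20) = 6.04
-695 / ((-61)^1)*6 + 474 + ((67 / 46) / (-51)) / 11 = 853761617 / 1574166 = 542.36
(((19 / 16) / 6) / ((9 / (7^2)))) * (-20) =-21.55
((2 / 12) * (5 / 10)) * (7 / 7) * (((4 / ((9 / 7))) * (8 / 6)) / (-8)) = -7 / 162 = -0.04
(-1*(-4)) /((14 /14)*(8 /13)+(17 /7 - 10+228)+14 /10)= 455 /25303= 0.02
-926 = -926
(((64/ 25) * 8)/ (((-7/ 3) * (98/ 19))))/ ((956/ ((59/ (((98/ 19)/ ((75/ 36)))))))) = -170392/ 4016873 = -0.04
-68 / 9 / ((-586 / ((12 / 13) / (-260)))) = -34 / 742755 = -0.00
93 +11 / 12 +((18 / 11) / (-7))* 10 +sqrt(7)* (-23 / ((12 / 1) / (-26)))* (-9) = 84619 / 924 - 897* sqrt(7) / 2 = -1095.04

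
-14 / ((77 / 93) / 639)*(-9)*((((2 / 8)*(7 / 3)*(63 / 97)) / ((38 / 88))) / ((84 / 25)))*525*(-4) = -98277401250 / 1843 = -53324688.69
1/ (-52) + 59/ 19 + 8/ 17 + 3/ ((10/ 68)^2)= 59741953/ 419900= 142.28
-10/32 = -5/16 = -0.31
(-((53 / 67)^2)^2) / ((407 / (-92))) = 725924252 / 8201506247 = 0.09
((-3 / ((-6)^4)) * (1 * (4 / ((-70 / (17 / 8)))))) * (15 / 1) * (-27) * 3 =-153 / 448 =-0.34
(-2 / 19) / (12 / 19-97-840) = 2 / 17791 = 0.00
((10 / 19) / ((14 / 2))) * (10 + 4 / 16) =205 / 266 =0.77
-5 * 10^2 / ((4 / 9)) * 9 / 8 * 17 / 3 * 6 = -43031.25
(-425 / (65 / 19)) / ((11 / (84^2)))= -11395440 / 143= -79688.39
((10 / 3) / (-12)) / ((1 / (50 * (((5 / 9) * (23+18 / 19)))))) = -284375 / 1539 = -184.78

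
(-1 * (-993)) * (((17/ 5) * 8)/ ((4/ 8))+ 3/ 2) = 555087/ 10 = 55508.70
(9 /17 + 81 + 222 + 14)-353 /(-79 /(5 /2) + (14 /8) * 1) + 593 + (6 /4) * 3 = 18813307 /20298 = 926.86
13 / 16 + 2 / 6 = 55 / 48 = 1.15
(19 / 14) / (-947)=-19 / 13258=-0.00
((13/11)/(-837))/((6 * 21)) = -13/1160082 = -0.00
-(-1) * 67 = 67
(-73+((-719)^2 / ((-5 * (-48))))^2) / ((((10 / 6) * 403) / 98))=13094979065329 / 19344000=676953.01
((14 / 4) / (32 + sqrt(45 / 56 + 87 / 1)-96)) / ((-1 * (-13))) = -12544 / 2917967-7 * sqrt(68838) / 2917967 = -0.00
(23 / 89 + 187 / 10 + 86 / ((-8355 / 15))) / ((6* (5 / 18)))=27965163 / 2478650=11.28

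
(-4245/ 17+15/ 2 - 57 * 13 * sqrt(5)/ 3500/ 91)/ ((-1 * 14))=57 * sqrt(5)/ 343000+8235/ 476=17.30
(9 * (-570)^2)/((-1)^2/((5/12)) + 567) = 4873500/949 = 5135.41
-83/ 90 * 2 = -83/ 45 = -1.84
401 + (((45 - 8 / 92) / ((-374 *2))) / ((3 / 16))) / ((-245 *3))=3802969837 / 9483705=401.00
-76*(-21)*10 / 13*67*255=272676600 / 13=20975123.08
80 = 80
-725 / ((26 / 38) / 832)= -881600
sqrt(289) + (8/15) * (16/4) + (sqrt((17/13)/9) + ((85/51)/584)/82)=sqrt(221)/39 + 13743881/718320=19.51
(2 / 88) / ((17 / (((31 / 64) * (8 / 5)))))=31 / 29920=0.00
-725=-725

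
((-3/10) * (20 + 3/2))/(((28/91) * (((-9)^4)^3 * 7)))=-559/52720180143120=-0.00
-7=-7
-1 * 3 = -3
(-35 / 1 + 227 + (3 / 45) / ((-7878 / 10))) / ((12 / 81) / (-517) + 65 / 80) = 56304104208 / 238182139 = 236.39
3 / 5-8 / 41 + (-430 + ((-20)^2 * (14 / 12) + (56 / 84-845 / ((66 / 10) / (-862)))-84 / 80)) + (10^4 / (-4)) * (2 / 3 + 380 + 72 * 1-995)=39676241783 / 27060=1466232.14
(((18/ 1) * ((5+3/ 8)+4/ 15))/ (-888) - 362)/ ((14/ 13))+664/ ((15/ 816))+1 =2965972767/ 82880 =35786.35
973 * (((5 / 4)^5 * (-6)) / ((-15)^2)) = -121625 / 1536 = -79.18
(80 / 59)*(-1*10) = -800 / 59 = -13.56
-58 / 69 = -0.84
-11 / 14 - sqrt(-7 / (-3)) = -sqrt(21) / 3 - 11 / 14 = -2.31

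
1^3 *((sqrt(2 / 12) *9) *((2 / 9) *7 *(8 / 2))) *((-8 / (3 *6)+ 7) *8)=13216 *sqrt(6) / 27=1198.98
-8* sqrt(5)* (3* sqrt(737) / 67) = -24* sqrt(3685) / 67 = -21.74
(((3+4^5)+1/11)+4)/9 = 11342/99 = 114.57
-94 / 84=-47 / 42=-1.12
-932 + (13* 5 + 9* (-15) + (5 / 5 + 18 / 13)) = -12995 / 13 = -999.62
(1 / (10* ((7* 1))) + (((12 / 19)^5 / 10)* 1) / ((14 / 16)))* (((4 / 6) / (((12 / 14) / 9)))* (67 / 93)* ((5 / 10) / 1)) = 59854517 / 921108828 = 0.06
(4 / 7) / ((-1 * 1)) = -4 / 7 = -0.57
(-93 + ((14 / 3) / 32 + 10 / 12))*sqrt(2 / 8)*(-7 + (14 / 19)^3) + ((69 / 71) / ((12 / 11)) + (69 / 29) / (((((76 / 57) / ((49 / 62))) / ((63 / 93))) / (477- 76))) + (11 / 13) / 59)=687213469803839677 / 999325878743712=687.68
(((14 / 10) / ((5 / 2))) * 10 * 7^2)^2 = 1882384 / 25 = 75295.36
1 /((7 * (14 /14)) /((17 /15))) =17 /105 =0.16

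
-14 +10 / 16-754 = -6139 / 8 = -767.38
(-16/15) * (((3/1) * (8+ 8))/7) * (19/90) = -2432/1575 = -1.54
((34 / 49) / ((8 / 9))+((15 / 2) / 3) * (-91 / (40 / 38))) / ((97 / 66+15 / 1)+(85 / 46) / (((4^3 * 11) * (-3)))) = -1025135760 / 78398971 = -13.08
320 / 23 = 13.91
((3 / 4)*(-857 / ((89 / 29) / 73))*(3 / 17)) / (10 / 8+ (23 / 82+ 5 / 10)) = -74385029 / 55981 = -1328.75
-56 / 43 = -1.30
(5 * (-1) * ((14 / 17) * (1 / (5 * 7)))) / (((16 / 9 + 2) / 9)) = -81 / 289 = -0.28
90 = 90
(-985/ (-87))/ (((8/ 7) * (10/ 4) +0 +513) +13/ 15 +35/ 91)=448175/ 20469737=0.02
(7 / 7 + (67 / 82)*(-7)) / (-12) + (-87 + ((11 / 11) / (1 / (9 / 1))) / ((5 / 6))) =-75.81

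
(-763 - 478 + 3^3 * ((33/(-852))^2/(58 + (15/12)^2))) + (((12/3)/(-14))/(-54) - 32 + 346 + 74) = -774492815305/907969797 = -852.99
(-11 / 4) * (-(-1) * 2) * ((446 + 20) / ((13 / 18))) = -46134 / 13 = -3548.77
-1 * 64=-64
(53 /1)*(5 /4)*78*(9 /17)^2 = 837135 /578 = 1448.33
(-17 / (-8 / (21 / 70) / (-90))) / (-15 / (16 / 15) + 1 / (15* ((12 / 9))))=4590 / 1121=4.09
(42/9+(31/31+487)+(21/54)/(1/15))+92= 1181/2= 590.50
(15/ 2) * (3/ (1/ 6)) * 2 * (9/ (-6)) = -405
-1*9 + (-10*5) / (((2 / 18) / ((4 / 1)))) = -1809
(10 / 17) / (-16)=-5 / 136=-0.04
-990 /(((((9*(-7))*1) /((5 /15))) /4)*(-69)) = -440 /1449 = -0.30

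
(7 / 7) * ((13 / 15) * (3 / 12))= 13 / 60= 0.22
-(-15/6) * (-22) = -55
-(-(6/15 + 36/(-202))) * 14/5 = 1568/2525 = 0.62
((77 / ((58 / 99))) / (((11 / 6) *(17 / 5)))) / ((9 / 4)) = 4620 / 493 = 9.37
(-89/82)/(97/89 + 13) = -7921/102828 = -0.08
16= 16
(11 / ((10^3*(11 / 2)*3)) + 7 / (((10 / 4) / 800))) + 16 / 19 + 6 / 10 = 63881119 / 28500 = 2241.44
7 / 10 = 0.70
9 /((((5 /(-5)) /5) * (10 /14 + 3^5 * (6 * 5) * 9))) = -0.00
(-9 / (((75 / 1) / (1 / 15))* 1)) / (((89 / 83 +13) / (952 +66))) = -42247 / 73000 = -0.58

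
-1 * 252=-252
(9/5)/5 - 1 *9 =-216/25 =-8.64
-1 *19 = -19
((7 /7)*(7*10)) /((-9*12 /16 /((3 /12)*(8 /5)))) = -112 /27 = -4.15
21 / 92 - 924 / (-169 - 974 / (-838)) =5.73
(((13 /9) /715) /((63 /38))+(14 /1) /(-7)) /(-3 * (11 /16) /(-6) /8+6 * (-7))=15956992 /334958085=0.05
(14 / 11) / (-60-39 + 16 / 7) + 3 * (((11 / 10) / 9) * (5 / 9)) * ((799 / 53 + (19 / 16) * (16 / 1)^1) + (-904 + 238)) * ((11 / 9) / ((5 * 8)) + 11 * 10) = -9056285089297 / 639399420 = -14163.74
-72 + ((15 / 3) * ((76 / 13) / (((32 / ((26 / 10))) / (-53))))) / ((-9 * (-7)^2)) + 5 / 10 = -251245 / 3528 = -71.21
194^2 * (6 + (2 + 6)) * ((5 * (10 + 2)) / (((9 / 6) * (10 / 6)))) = 12645696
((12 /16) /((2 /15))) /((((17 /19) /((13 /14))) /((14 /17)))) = 4.81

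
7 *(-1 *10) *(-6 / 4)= 105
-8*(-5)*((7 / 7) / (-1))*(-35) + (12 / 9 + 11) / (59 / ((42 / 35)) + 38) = 732274 / 523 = 1400.14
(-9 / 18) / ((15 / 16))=-0.53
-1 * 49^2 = -2401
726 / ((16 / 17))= 6171 / 8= 771.38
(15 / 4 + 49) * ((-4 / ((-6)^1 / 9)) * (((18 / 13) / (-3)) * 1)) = -1899 / 13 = -146.08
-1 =-1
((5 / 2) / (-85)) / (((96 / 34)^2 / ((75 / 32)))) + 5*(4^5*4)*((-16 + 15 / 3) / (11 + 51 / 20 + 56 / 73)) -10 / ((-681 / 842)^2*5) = -2499621630219850981 / 158826433462272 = -15738.07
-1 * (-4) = 4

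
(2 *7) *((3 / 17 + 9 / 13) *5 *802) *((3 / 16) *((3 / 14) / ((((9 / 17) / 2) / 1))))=96240 / 13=7403.08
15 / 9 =5 / 3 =1.67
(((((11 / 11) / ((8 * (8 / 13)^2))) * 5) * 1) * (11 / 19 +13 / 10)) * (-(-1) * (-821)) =-49533393 / 19456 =-2545.92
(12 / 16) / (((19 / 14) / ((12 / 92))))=63 / 874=0.07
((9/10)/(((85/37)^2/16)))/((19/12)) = 1182816/686375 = 1.72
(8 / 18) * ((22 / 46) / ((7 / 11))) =484 / 1449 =0.33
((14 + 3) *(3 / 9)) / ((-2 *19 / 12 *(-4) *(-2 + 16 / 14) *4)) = -119 / 912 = -0.13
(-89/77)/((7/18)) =-1602/539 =-2.97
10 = 10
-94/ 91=-1.03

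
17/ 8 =2.12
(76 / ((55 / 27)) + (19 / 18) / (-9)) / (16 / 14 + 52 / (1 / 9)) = 2319653 / 29260440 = 0.08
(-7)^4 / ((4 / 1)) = 2401 / 4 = 600.25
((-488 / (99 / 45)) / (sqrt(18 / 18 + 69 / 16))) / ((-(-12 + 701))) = 1952 * sqrt(85) / 128843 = 0.14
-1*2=-2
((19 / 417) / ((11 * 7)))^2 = 361 / 1030987881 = 0.00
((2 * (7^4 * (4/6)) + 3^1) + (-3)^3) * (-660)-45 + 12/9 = -6291251/3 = -2097083.67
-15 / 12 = -5 / 4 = -1.25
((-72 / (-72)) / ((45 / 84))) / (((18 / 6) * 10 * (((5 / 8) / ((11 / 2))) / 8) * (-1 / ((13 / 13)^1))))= -4928 / 1125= -4.38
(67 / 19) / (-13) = -67 / 247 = -0.27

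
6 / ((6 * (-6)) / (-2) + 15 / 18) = 36 / 113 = 0.32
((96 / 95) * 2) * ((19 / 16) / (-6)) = -2 / 5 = -0.40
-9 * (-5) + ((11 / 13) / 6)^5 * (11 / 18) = 2338613009641 / 51969138624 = 45.00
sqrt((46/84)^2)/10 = 23/420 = 0.05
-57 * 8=-456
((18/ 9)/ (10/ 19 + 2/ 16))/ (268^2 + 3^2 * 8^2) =19/ 447975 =0.00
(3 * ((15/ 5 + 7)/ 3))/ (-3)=-10/ 3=-3.33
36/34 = 18/17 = 1.06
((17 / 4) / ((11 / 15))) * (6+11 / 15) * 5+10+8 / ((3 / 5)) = 28835 / 132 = 218.45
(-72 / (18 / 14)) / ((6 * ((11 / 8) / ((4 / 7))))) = -128 / 33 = -3.88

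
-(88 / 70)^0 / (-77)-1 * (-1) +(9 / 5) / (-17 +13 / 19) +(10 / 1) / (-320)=1664053 / 1909600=0.87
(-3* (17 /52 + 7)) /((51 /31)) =-11811 /884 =-13.36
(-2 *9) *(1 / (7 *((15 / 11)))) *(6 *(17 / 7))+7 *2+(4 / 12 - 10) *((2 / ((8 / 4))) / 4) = -46729 / 2940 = -15.89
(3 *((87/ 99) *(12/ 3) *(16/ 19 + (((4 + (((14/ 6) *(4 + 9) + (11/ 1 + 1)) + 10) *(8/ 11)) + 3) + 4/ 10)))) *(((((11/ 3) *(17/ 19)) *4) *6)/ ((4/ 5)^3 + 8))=1022334100/ 226347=4516.67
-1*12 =-12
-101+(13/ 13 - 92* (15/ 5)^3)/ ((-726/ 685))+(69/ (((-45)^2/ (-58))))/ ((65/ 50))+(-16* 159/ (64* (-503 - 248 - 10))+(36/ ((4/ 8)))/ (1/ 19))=2332441063903/ 646408620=3608.31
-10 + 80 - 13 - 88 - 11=-42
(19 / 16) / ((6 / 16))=19 / 6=3.17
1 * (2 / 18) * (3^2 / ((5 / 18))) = 18 / 5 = 3.60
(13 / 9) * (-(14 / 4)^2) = -637 / 36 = -17.69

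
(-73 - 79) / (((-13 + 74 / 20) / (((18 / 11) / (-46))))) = -4560 / 7843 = -0.58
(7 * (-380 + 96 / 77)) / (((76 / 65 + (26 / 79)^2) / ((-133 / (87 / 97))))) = 307738.43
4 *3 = 12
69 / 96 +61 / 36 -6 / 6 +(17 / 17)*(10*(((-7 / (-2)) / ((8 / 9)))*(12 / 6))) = 23087 / 288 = 80.16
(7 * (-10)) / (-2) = 35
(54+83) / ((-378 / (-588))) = 1918 / 9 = 213.11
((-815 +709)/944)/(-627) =53/295944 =0.00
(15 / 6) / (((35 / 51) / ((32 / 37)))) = 816 / 259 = 3.15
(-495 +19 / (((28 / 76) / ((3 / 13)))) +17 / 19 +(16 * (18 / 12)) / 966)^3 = -7050082953808572765625 / 62888102030663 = -112105195.20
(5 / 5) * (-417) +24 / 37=-15405 / 37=-416.35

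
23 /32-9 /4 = -49 /32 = -1.53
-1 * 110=-110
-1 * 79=-79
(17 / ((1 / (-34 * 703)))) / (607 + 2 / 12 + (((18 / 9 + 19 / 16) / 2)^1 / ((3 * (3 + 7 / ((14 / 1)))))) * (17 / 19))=-2594036256 / 3877019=-669.08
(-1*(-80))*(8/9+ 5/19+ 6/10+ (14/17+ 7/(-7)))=126.05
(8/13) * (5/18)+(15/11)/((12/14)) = 4535/2574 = 1.76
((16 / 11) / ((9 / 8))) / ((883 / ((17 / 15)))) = 2176 / 1311255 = 0.00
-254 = -254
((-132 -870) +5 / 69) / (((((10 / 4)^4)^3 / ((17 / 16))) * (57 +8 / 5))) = -300866816 / 987158203125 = -0.00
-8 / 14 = -4 / 7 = -0.57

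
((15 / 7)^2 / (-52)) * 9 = -2025 / 2548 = -0.79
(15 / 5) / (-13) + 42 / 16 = 249 / 104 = 2.39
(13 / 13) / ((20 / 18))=9 / 10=0.90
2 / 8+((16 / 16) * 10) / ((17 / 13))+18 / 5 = 11.50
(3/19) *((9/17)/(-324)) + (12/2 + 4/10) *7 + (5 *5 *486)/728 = 27110326/440895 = 61.49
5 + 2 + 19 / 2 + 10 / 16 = 137 / 8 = 17.12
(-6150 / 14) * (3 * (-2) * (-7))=-18450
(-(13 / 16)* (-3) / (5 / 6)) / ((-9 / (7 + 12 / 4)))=-13 / 4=-3.25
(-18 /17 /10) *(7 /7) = -9 /85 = -0.11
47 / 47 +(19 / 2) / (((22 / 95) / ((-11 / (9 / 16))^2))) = 15688.90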